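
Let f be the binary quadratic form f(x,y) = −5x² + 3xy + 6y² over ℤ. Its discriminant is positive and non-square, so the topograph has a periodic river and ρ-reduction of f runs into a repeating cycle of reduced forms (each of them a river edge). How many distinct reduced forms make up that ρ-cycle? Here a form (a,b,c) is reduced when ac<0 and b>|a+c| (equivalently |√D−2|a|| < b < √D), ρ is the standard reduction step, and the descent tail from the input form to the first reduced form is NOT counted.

D = 129, ⌊√D⌋ = 11
river: ρ → (6,9,-2)
river: ρ → (-2,11,1)
river: ρ → (1,11,-2)
river: ρ → (-2,9,6)
river: ρ → (6,3,-5)
river: ρ → (-5,7,4)
river: ρ → (4,9,-3)
river: ρ → (-3,9,4)
river: ρ → (4,7,-5)
river: ρ → (-5,3,6)
ρ-cycle length = 10 (tail of 0 descent steps not counted)

10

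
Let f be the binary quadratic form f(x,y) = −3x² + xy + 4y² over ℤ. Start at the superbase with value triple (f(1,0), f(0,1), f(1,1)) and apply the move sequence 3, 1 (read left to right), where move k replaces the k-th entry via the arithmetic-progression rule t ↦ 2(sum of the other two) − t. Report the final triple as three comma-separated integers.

start (-3,4,2) = (f(1,0),f(0,1),f(1,1))
replace slot 3: 2·((-3)+4) − 2 = 0 → (-3,4,0)
replace slot 1: 2·(4+0) − (-3) = 11 → (11,4,0)

11,4,0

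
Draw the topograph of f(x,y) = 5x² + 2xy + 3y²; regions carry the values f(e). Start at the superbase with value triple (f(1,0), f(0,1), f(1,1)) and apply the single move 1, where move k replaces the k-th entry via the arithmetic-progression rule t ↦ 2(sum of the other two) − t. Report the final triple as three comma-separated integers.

start (5,3,10) = (f(1,0),f(0,1),f(1,1))
replace slot 1: 2·(3+10) − 5 = 21 → (21,3,10)

21,3,10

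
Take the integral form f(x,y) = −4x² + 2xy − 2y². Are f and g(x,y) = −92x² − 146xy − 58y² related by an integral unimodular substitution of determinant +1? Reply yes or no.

D₁ = -28, D₂ = -28
f is negative-definite; reduce −f:
−f: flip: (4,-2,2)→(2,2,4)
−f: reduced (well bottom): (2,2,4) with a≤c, −a<b≤a
flip sign back: reduced form of f is (-2,-2,-4)
g is negative-definite; reduce −g:
−g: translate: b→-38 (≡146 mod 184), so (92,146,58)→(92,-38,4)
−g: flip: (92,-38,4)→(4,38,92)
−g: translate: b→-2 (≡38 mod 8), so (4,38,92)→(4,-2,2)
−g: flip: (4,-2,2)→(2,2,4)
−g: reduced (well bottom): (2,2,4) with a≤c, −a<b≤a
flip sign back: reduced form of g is (-2,-2,-4)
reduced forms (-2, -2, -4) vs (-2, -2, -4) ⇒ equivalent

yes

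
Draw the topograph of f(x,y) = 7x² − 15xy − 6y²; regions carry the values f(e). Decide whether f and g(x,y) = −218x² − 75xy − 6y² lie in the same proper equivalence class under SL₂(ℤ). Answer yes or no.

D₁ = 393, D₂ = 393
river cycle of f (length 16): (-6, 15, 7), (7, 13, -8), (-8, 19, 1), (1, 19, -8), (-8, 13, 7), (7, 15, -6), (-6, 9, 13), (13, 17, -2), (-2, 19, 4), (4, 13, -14), … (6 more)
river cycle of g (length 16): (-6, 15, 7), (7, 13, -8), (-8, 19, 1), (1, 19, -8), (-8, 13, 7), (7, 15, -6), (-6, 9, 13), (13, 17, -2), (-2, 19, 4), (4, 13, -14), … (6 more)
cycles coincide ⇒ equivalent

yes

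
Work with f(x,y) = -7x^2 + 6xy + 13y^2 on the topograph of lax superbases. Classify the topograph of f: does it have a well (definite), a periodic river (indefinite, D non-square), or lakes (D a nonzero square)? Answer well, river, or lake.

D = b²−4ac = 6² − 4·(-7)·13 = 400
D = 20² is a perfect square ⇒ form factors over ℤ ⇒ lakes

lake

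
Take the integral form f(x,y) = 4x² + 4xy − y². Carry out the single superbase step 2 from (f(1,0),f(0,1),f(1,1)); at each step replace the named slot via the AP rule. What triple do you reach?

start (4,-1,7) = (f(1,0),f(0,1),f(1,1))
replace slot 2: 2·(4+7) − (-1) = 23 → (4,23,7)

4,23,7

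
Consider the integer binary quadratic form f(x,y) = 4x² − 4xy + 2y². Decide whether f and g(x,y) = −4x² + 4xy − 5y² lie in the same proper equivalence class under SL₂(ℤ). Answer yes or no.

D₁ = -16, D₂ = -64
discriminants differ ⇒ not SL₂(ℤ)-equivalent

no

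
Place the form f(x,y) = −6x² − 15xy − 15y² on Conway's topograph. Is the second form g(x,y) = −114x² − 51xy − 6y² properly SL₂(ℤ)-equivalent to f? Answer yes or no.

D₁ = -135, D₂ = -135
f is negative-definite; reduce −f:
−f: translate: b→3 (≡15 mod 12), so (6,15,15)→(6,3,6)
−f: reduced (well bottom): (6,3,6) with a≤c, −a<b≤a
flip sign back: reduced form of f is (-6,-3,-6)
g is negative-definite; reduce −g:
−g: flip: (114,51,6)→(6,-51,114)
−g: translate: b→-3 (≡-51 mod 12), so (6,-51,114)→(6,-3,6)
−g: flip: (6,-3,6)→(6,3,6)
−g: reduced (well bottom): (6,3,6) with a≤c, −a<b≤a
flip sign back: reduced form of g is (-6,-3,-6)
reduced forms (-6, -3, -6) vs (-6, -3, -6) ⇒ equivalent

yes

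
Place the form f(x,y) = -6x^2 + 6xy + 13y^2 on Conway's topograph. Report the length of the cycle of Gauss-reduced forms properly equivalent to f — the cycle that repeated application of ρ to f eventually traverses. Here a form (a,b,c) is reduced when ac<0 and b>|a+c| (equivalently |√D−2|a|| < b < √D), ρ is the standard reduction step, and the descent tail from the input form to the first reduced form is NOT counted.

D = 348, ⌊√D⌋ = 18
descent: ρ → (13,-6,-6)
descent: ρ → (-6,18,1)  [lands on river]
river: ρ → (1,18,-6)
ρ-cycle length = 2 (tail of 2 descent steps not counted)

2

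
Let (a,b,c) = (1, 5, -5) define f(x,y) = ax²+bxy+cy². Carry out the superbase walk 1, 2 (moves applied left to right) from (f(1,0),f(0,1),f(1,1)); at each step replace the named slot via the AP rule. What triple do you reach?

start (1,-5,1) = (f(1,0),f(0,1),f(1,1))
replace slot 1: 2·((-5)+1) − 1 = -9 → (-9,-5,1)
replace slot 2: 2·((-9)+1) − (-5) = -11 → (-9,-11,1)

-9,-11,1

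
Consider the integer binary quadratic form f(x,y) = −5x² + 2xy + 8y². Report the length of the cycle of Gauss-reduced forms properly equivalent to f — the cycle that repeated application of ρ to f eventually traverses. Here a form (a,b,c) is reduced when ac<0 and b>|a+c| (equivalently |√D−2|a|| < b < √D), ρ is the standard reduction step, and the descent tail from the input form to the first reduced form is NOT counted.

D = 164, ⌊√D⌋ = 12
descent: ρ → (8,-2,-5)
descent: ρ → (-5,12,1)  [lands on river]
river: ρ → (1,12,-5)
river: ρ → (-5,8,5)
river: ρ → (5,12,-1)
river: ρ → (-1,12,5)
river: ρ → (5,8,-5)
ρ-cycle length = 6 (tail of 2 descent steps not counted)

6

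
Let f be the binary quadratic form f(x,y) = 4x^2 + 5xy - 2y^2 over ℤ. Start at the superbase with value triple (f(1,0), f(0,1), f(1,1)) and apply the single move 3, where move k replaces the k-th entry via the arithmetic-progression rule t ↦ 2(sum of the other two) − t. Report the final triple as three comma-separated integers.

start (4,-2,7) = (f(1,0),f(0,1),f(1,1))
replace slot 3: 2·(4+(-2)) − 7 = -3 → (4,-2,-3)

4,-2,-3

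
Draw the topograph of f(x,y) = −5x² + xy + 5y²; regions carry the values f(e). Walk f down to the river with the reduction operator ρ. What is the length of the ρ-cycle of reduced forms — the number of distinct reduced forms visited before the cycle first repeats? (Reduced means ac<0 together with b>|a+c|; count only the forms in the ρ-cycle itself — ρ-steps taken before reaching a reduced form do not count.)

D = 101, ⌊√D⌋ = 10
river: ρ → (5,9,-1)
river: ρ → (-1,9,5)
river: ρ → (5,1,-5)
river: ρ → (-5,9,1)
river: ρ → (1,9,-5)
river: ρ → (-5,1,5)
ρ-cycle length = 6 (tail of 0 descent steps not counted)

6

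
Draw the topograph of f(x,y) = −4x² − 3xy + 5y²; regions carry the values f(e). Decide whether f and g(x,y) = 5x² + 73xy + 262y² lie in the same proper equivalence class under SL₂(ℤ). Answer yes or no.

D₁ = 89, D₂ = 89
river cycle of f (length 14): (5, 3, -4), (-4, 5, 4), (4, 3, -5), (-5, 7, 2), (2, 9, -1), (-1, 9, 2), (2, 7, -5), (-5, 3, 4), (4, 5, -4), (-4, 3, 5), … (4 more)
river cycle of g (length 14): (5, 3, -4), (-4, 5, 4), (4, 3, -5), (-5, 7, 2), (2, 9, -1), (-1, 9, 2), (2, 7, -5), (-5, 3, 4), (4, 5, -4), (-4, 3, 5), … (4 more)
cycles coincide ⇒ equivalent

yes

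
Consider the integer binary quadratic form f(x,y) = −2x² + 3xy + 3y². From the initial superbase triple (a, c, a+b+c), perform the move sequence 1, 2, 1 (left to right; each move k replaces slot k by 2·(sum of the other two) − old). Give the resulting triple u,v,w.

start (-2,3,4) = (f(1,0),f(0,1),f(1,1))
replace slot 1: 2·(3+4) − (-2) = 16 → (16,3,4)
replace slot 2: 2·(16+4) − 3 = 37 → (16,37,4)
replace slot 1: 2·(37+4) − 16 = 66 → (66,37,4)

66,37,4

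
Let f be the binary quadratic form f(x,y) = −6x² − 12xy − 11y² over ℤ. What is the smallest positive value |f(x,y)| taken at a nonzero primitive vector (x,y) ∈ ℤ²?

translate: b→0 (≡12 mod 12), so (6,12,11)→(6,0,5)
flip: (6,0,5)→(5,0,6)
reduced (well bottom): (5,0,6) with a≤c, −a<b≤a
well minimum |f| = |-5| = 5 (negative-definite)

5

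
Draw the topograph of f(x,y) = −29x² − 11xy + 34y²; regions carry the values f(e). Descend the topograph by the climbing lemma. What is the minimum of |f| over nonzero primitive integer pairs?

descent: ρ → (34,11,-29)  [lands on river]
river: ρ → (-29,47,16)
river: ρ → (16,49,-26)
river: ρ → (-26,55,10)
river: ρ → (10,45,-51)
river: ρ → (-51,57,4)
river: ρ → (4,63,-6)
river: ρ → (-6,57,34)
closes: descent 1, river 8
min |a| on river = 4

4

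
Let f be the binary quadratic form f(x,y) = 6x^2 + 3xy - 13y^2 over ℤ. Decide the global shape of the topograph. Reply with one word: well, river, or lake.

D = b²−4ac = 3² − 4·6·(-13) = 321
D > 0 non-square ⇒ indefinite ⇒ periodic river

river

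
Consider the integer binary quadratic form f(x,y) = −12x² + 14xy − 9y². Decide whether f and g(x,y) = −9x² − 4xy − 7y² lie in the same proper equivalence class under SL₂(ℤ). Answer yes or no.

D₁ = -236, D₂ = -236
f is negative-definite; reduce −f:
−f: translate: b→10 (≡-14 mod 24), so (12,-14,9)→(12,10,7)
−f: flip: (12,10,7)→(7,-10,12)
−f: translate: b→4 (≡-10 mod 14), so (7,-10,12)→(7,4,9)
−f: reduced (well bottom): (7,4,9) with a≤c, −a<b≤a
flip sign back: reduced form of f is (-7,-4,-9)
g is negative-definite; reduce −g:
−g: flip: (9,4,7)→(7,-4,9)
−g: reduced (well bottom): (7,-4,9) with a≤c, −a<b≤a
flip sign back: reduced form of g is (-7,4,-9)
reduced forms (-7, -4, -9) vs (-7, 4, -9) ⇒ inequivalent

no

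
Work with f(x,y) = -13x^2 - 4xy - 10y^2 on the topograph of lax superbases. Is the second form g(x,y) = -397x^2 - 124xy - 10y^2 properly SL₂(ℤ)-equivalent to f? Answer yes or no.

D₁ = -504, D₂ = -504
f is negative-definite; reduce −f:
−f: flip: (13,4,10)→(10,-4,13)
−f: reduced (well bottom): (10,-4,13) with a≤c, −a<b≤a
flip sign back: reduced form of f is (-10,4,-13)
g is negative-definite; reduce −g:
−g: flip: (397,124,10)→(10,-124,397)
−g: translate: b→-4 (≡-124 mod 20), so (10,-124,397)→(10,-4,13)
−g: reduced (well bottom): (10,-4,13) with a≤c, −a<b≤a
flip sign back: reduced form of g is (-10,4,-13)
reduced forms (-10, 4, -13) vs (-10, 4, -13) ⇒ equivalent

yes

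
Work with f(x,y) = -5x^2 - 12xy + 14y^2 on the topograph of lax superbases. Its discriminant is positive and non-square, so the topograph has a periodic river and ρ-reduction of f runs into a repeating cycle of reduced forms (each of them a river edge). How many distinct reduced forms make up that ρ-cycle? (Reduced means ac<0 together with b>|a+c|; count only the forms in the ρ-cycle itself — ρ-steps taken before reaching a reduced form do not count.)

D = 424, ⌊√D⌋ = 20
descent: ρ → (14,12,-5)  [lands on river]
river: ρ → (-5,18,5)
river: ρ → (5,12,-14)
river: ρ → (-14,16,3)
river: ρ → (3,20,-2)
river: ρ → (-2,20,3)
river: ρ → (3,16,-14)
river: ρ → (-14,12,5)
river: ρ → (5,18,-5)
river: ρ → (-5,12,14)
river: ρ → (14,16,-3)
river: ρ → (-3,20,2)
river: ρ → (2,20,-3)
river: ρ → (-3,16,14)
ρ-cycle length = 14 (tail of 1 descent step not counted)

14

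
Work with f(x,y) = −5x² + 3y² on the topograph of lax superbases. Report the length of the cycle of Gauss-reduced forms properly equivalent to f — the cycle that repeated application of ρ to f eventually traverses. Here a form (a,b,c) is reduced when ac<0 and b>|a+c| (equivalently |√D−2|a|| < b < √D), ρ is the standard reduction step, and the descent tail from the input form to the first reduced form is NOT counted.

D = 60, ⌊√D⌋ = 7
descent: ρ → (3,6,-2)  [lands on river]
river: ρ → (-2,6,3)
ρ-cycle length = 2 (tail of 1 descent step not counted)

2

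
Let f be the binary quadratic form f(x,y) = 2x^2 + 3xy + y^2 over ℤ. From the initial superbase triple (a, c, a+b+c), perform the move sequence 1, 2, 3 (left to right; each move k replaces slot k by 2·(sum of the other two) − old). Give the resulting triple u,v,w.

start (2,1,6) = (f(1,0),f(0,1),f(1,1))
replace slot 1: 2·(1+6) − 2 = 12 → (12,1,6)
replace slot 2: 2·(12+6) − 1 = 35 → (12,35,6)
replace slot 3: 2·(12+35) − 6 = 88 → (12,35,88)

12,35,88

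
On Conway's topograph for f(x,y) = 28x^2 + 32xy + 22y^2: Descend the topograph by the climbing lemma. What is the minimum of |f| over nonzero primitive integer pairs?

translate: b→-24 (≡32 mod 56), so (28,32,22)→(28,-24,18)
flip: (28,-24,18)→(18,24,28)
translate: b→-12 (≡24 mod 36), so (18,24,28)→(18,-12,22)
reduced (well bottom): (18,-12,22) with a≤c, −a<b≤a
well minimum = a = 18

18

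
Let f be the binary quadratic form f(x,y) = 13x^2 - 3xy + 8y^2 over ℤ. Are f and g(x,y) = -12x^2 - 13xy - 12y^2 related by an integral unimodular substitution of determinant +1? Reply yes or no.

D₁ = -407, D₂ = -407
f: flip: (13,-3,8)→(8,3,13)
f: reduced (well bottom): (8,3,13) with a≤c, −a<b≤a
g is negative-definite; reduce −g:
−g: translate: b→-11 (≡13 mod 24), so (12,13,12)→(12,-11,11)
−g: flip: (12,-11,11)→(11,11,12)
−g: reduced (well bottom): (11,11,12) with a≤c, −a<b≤a
flip sign back: reduced form of g is (-11,-11,-12)
reduced forms (8, 3, 13) vs (-11, -11, -12) ⇒ inequivalent

no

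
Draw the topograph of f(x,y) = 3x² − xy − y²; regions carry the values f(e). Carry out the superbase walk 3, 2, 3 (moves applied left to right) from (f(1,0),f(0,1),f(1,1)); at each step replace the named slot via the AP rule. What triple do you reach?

start (3,-1,1) = (f(1,0),f(0,1),f(1,1))
replace slot 3: 2·(3+(-1)) − 1 = 3 → (3,-1,3)
replace slot 2: 2·(3+3) − (-1) = 13 → (3,13,3)
replace slot 3: 2·(3+13) − 3 = 29 → (3,13,29)

3,13,29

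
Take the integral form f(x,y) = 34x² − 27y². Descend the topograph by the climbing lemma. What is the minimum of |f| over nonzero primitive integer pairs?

descent: ρ → (-27,54,7)  [lands on river]
river: ρ → (7,58,-11)
river: ρ → (-11,52,22)
river: ρ → (22,36,-27)
river: ρ → (-27,18,31)
river: ρ → (31,44,-14)
river: ρ → (-14,40,37)
river: ρ → (37,34,-17)
river: ρ → (-17,34,37)
river: ρ → (37,40,-14)
river: ρ → (-14,44,31)
river: ρ → (31,18,-27)
river: ρ → (-27,36,22)
river: ρ → (22,52,-11)
river: ρ → (-11,58,7)
river: ρ → (7,54,-27)
closes: descent 1, river 16
min |a| on river = 7

7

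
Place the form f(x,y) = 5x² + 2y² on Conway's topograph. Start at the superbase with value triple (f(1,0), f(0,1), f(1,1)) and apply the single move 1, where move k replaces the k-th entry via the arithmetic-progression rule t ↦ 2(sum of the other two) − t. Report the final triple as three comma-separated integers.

start (5,2,7) = (f(1,0),f(0,1),f(1,1))
replace slot 1: 2·(2+7) − 5 = 13 → (13,2,7)

13,2,7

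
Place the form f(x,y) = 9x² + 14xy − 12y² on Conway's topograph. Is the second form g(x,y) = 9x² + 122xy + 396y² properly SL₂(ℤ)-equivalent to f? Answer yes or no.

D₁ = 628, D₂ = 628
river cycle of f (length 34): (-12, 10, 11), (11, 12, -11), (-11, 10, 12), (12, 14, -9), (-9, 22, 4), (4, 18, -19), (-19, 20, 3), (3, 22, -12), (-12, 2, 13), (13, 24, -1), … (24 more)
river cycle of g (length 34): (9, 14, -12), (-12, 10, 11), (11, 12, -11), (-11, 10, 12), (12, 14, -9), (-9, 22, 4), (4, 18, -19), (-19, 20, 3), (3, 22, -12), (-12, 2, 13), … (24 more)
cycles coincide ⇒ equivalent

yes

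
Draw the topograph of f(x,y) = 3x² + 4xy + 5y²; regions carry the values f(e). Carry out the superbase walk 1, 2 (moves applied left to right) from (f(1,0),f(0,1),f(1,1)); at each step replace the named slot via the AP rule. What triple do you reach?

start (3,5,12) = (f(1,0),f(0,1),f(1,1))
replace slot 1: 2·(5+12) − 3 = 31 → (31,5,12)
replace slot 2: 2·(31+12) − 5 = 81 → (31,81,12)

31,81,12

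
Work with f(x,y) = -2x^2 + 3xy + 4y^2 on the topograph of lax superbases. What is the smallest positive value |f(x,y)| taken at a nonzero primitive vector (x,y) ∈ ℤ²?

river: ρ → (4,5,-1)
river: ρ → (-1,5,4)
river: ρ → (4,3,-2)
river: ρ → (-2,5,2)
river: ρ → (2,3,-4)
river: ρ → (-4,5,1)
river: ρ → (1,5,-4)
river: ρ → (-4,3,2)
river: ρ → (2,5,-2)
river: ρ → (-2,3,4)
closes: descent 0, river 10
min |a| on river = 1

1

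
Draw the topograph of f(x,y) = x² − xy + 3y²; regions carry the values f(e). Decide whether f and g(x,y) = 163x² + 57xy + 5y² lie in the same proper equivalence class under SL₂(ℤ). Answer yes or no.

D₁ = -11, D₂ = -11
f: translate: b→1 (≡-1 mod 2), so (1,-1,3)→(1,1,3)
f: reduced (well bottom): (1,1,3) with a≤c, −a<b≤a
g: flip: (163,57,5)→(5,-57,163)
g: translate: b→3 (≡-57 mod 10), so (5,-57,163)→(5,3,1)
g: flip: (5,3,1)→(1,-3,5)
g: translate: b→1 (≡-3 mod 2), so (1,-3,5)→(1,1,3)
g: reduced (well bottom): (1,1,3) with a≤c, −a<b≤a
reduced forms (1, 1, 3) vs (1, 1, 3) ⇒ equivalent

yes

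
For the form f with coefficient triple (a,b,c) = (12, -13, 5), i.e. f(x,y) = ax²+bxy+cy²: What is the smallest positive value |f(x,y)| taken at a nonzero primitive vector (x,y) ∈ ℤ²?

translate: b→11 (≡-13 mod 24), so (12,-13,5)→(12,11,4)
flip: (12,11,4)→(4,-11,12)
translate: b→-3 (≡-11 mod 8), so (4,-11,12)→(4,-3,5)
reduced (well bottom): (4,-3,5) with a≤c, −a<b≤a
well minimum = a = 4

4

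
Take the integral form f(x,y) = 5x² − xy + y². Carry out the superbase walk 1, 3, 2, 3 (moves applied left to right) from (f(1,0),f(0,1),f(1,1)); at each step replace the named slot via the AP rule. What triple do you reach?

start (5,1,5) = (f(1,0),f(0,1),f(1,1))
replace slot 1: 2·(1+5) − 5 = 7 → (7,1,5)
replace slot 3: 2·(7+1) − 5 = 11 → (7,1,11)
replace slot 2: 2·(7+11) − 1 = 35 → (7,35,11)
replace slot 3: 2·(7+35) − 11 = 73 → (7,35,73)

7,35,73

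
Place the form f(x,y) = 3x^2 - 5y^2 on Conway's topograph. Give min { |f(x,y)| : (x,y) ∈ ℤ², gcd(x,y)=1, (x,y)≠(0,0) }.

descent: ρ → (-5,0,3)
descent: ρ → (3,6,-2)  [lands on river]
river: ρ → (-2,6,3)
closes: descent 2, river 2
min |a| on river = 2

2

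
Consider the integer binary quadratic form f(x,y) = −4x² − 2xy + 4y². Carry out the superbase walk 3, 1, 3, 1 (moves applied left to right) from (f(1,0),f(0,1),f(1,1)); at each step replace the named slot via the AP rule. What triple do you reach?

start (-4,4,-2) = (f(1,0),f(0,1),f(1,1))
replace slot 3: 2·((-4)+4) − (-2) = 2 → (-4,4,2)
replace slot 1: 2·(4+2) − (-4) = 16 → (16,4,2)
replace slot 3: 2·(16+4) − 2 = 38 → (16,4,38)
replace slot 1: 2·(4+38) − 16 = 68 → (68,4,38)

68,4,38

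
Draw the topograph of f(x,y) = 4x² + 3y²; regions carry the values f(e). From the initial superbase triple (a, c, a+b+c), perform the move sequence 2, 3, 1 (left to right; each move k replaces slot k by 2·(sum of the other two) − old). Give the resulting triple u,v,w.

start (4,3,7) = (f(1,0),f(0,1),f(1,1))
replace slot 2: 2·(4+7) − 3 = 19 → (4,19,7)
replace slot 3: 2·(4+19) − 7 = 39 → (4,19,39)
replace slot 1: 2·(19+39) − 4 = 112 → (112,19,39)

112,19,39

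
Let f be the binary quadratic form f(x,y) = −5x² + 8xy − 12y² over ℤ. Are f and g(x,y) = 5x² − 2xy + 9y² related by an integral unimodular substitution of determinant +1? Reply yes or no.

D₁ = -176, D₂ = -176
f is negative-definite; reduce −f:
−f: translate: b→2 (≡-8 mod 10), so (5,-8,12)→(5,2,9)
−f: reduced (well bottom): (5,2,9) with a≤c, −a<b≤a
flip sign back: reduced form of f is (-5,-2,-9)
g: reduced (well bottom): (5,-2,9) with a≤c, −a<b≤a
reduced forms (-5, -2, -9) vs (5, -2, 9) ⇒ inequivalent

no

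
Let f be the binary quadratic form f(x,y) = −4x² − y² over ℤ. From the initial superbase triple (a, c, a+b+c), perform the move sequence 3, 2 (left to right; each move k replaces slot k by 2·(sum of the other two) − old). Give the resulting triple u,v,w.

start (-4,-1,-5) = (f(1,0),f(0,1),f(1,1))
replace slot 3: 2·((-4)+(-1)) − (-5) = -5 → (-4,-1,-5)
replace slot 2: 2·((-4)+(-5)) − (-1) = -17 → (-4,-17,-5)

-4,-17,-5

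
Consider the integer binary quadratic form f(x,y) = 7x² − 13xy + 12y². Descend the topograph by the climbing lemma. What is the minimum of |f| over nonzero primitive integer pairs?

translate: b→1 (≡-13 mod 14), so (7,-13,12)→(7,1,6)
flip: (7,1,6)→(6,-1,7)
reduced (well bottom): (6,-1,7) with a≤c, −a<b≤a
well minimum = a = 6

6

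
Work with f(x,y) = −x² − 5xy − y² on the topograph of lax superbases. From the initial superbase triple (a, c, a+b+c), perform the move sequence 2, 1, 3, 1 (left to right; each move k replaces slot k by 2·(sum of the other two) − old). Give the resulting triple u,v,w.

start (-1,-1,-7) = (f(1,0),f(0,1),f(1,1))
replace slot 2: 2·((-1)+(-7)) − (-1) = -15 → (-1,-15,-7)
replace slot 1: 2·((-15)+(-7)) − (-1) = -43 → (-43,-15,-7)
replace slot 3: 2·((-43)+(-15)) − (-7) = -109 → (-43,-15,-109)
replace slot 1: 2·((-15)+(-109)) − (-43) = -205 → (-205,-15,-109)

-205,-15,-109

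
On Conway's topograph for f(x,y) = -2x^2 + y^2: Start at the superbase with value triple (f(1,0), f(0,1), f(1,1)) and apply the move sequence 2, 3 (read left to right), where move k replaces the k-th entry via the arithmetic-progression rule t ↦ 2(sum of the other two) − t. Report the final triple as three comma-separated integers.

start (-2,1,-1) = (f(1,0),f(0,1),f(1,1))
replace slot 2: 2·((-2)+(-1)) − 1 = -7 → (-2,-7,-1)
replace slot 3: 2·((-2)+(-7)) − (-1) = -17 → (-2,-7,-17)

-2,-7,-17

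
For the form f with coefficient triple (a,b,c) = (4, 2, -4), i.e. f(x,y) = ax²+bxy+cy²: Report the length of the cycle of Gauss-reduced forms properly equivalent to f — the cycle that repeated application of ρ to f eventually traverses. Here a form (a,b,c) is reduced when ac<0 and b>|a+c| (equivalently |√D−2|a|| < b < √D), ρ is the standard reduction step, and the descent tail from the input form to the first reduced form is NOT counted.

D = 68, ⌊√D⌋ = 8
river: ρ → (-4,6,2)
river: ρ → (2,6,-4)
river: ρ → (-4,2,4)
river: ρ → (4,6,-2)
river: ρ → (-2,6,4)
river: ρ → (4,2,-4)
ρ-cycle length = 6 (tail of 0 descent steps not counted)

6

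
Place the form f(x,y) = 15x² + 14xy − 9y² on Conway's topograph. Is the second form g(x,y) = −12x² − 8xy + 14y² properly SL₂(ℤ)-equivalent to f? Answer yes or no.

D₁ = 736, D₂ = 736
river cycle of f (length 12): (-9, 22, 7), (7, 20, -12), (-12, 4, 15), (15, 26, -1), (-1, 26, 15), (15, 4, -12), (-12, 20, 7), (7, 22, -9), (-9, 14, 15), (15, 16, -8), … (2 more)
river cycle of g (length 12): (14, 8, -12), (-12, 16, 10), (10, 24, -4), (-4, 24, 10), (10, 16, -12), (-12, 8, 14), (14, 20, -6), (-6, 16, 20), (20, 24, -2), (-2, 24, 20), … (2 more)
cycles differ ⇒ inequivalent

no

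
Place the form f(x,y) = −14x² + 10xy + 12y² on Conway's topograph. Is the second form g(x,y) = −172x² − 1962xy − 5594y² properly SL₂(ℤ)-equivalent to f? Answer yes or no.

D₁ = 772, D₂ = 772
river cycle of f (length 30): (12, 14, -12), (-12, 10, 14), (14, 18, -8), (-8, 14, 18), (18, 22, -4), (-4, 26, 6), (6, 22, -12), (-12, 26, 2), (2, 26, -12), (-12, 22, 6), … (20 more)
river cycle of g (length 30): (-14, 10, 12), (12, 14, -12), (-12, 10, 14), (14, 18, -8), (-8, 14, 18), (18, 22, -4), (-4, 26, 6), (6, 22, -12), (-12, 26, 2), (2, 26, -12), … (20 more)
cycles coincide ⇒ equivalent

yes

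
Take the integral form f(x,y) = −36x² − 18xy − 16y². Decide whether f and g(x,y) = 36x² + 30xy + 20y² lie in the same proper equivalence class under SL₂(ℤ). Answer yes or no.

D₁ = -1980, D₂ = -1980
f is negative-definite; reduce −f:
−f: flip: (36,18,16)→(16,-18,36)
−f: translate: b→14 (≡-18 mod 32), so (16,-18,36)→(16,14,34)
−f: reduced (well bottom): (16,14,34) with a≤c, −a<b≤a
flip sign back: reduced form of f is (-16,-14,-34)
g: flip: (36,30,20)→(20,-30,36)
g: translate: b→10 (≡-30 mod 40), so (20,-30,36)→(20,10,26)
g: reduced (well bottom): (20,10,26) with a≤c, −a<b≤a
reduced forms (-16, -14, -34) vs (20, 10, 26) ⇒ inequivalent

no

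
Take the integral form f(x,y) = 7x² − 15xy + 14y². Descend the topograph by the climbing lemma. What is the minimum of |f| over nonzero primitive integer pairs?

translate: b→-1 (≡-15 mod 14), so (7,-15,14)→(7,-1,6)
flip: (7,-1,6)→(6,1,7)
reduced (well bottom): (6,1,7) with a≤c, −a<b≤a
well minimum = a = 6

6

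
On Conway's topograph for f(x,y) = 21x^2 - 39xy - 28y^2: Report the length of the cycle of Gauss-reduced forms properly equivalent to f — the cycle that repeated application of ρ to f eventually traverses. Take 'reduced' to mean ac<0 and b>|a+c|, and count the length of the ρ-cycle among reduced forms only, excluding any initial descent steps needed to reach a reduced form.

D = 3873, ⌊√D⌋ = 62
descent: ρ → (-28,39,21)  [lands on river]
river: ρ → (21,45,-22)
river: ρ → (-22,43,23)
river: ρ → (23,49,-16)
river: ρ → (-16,47,26)
river: ρ → (26,57,-6)
river: ρ → (-6,51,53)
river: ρ → (53,55,-4)
river: ρ → (-4,57,39)
river: ρ → (39,21,-22)
river: ρ → (-22,23,38)
river: ρ → (38,53,-7)
river: ρ → (-7,59,14)
river: ρ → (14,53,-19)
river: ρ → (-19,61,2)
river: ρ → (2,59,-49)
river: ρ → (-49,39,12)
river: ρ → (12,57,-13)
river: ρ → (-13,47,32)
river: ρ → (32,17,-28)
ρ-cycle length = 20 (tail of 1 descent step not counted)

20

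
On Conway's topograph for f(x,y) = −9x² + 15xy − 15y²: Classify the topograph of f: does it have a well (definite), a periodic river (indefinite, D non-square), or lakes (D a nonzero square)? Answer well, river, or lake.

D = b²−4ac = 15² − 4·(-9)·(-15) = -315
D < 0 ⇒ definite ⇒ every region one sign ⇒ single well

well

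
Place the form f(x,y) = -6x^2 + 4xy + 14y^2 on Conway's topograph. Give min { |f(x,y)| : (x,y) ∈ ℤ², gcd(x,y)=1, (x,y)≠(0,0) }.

descent: ρ → (14,-4,-6)
descent: ρ → (-6,16,4)  [lands on river]
river: ρ → (4,16,-6)
river: ρ → (-6,8,12)
river: ρ → (12,16,-2)
river: ρ → (-2,16,12)
river: ρ → (12,8,-6)
closes: descent 2, river 6
min |a| on river = 2

2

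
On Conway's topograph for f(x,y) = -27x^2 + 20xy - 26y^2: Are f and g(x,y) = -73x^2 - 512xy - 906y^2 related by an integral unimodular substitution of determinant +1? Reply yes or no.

D₁ = -2408, D₂ = -2408
f is negative-definite; reduce −f:
−f: flip: (27,-20,26)→(26,20,27)
−f: reduced (well bottom): (26,20,27) with a≤c, −a<b≤a
flip sign back: reduced form of f is (-26,-20,-27)
g is negative-definite; reduce −g:
−g: translate: b→-72 (≡512 mod 146), so (73,512,906)→(73,-72,26)
−g: flip: (73,-72,26)→(26,72,73)
−g: translate: b→20 (≡72 mod 52), so (26,72,73)→(26,20,27)
−g: reduced (well bottom): (26,20,27) with a≤c, −a<b≤a
flip sign back: reduced form of g is (-26,-20,-27)
reduced forms (-26, -20, -27) vs (-26, -20, -27) ⇒ equivalent

yes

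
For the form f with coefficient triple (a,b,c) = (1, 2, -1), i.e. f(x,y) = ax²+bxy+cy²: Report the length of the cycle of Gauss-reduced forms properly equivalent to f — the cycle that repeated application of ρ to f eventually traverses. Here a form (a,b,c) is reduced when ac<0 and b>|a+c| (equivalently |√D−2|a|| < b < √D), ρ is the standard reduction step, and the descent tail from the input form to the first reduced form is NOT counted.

D = 8, ⌊√D⌋ = 2
river: ρ → (-1,2,1)
river: ρ → (1,2,-1)
ρ-cycle length = 2 (tail of 0 descent steps not counted)

2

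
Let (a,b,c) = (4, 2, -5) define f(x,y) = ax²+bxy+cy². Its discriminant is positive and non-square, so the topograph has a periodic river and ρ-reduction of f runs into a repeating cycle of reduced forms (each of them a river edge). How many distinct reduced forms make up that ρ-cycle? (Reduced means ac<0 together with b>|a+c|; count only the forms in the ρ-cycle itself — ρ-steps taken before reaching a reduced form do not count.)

D = 84, ⌊√D⌋ = 9
river: ρ → (-5,8,1)
river: ρ → (1,8,-5)
river: ρ → (-5,2,4)
river: ρ → (4,6,-3)
river: ρ → (-3,6,4)
river: ρ → (4,2,-5)
ρ-cycle length = 6 (tail of 0 descent steps not counted)

6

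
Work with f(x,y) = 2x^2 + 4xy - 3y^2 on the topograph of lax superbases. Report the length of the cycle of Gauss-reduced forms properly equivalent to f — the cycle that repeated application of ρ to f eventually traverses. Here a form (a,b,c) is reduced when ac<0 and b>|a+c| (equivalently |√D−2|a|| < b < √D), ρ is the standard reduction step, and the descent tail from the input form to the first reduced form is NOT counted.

D = 40, ⌊√D⌋ = 6
river: ρ → (-3,2,3)
river: ρ → (3,4,-2)
river: ρ → (-2,4,3)
river: ρ → (3,2,-3)
river: ρ → (-3,4,2)
river: ρ → (2,4,-3)
ρ-cycle length = 6 (tail of 0 descent steps not counted)

6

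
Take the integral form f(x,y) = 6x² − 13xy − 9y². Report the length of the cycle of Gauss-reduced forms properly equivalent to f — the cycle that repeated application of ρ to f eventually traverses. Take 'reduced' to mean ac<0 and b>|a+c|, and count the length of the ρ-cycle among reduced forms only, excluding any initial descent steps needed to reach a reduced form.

D = 385, ⌊√D⌋ = 19
descent: ρ → (-9,13,6)  [lands on river]
river: ρ → (6,11,-11)
river: ρ → (-11,11,6)
river: ρ → (6,13,-9)
river: ρ → (-9,5,10)
river: ρ → (10,15,-4)
river: ρ → (-4,17,6)
river: ρ → (6,19,-1)
river: ρ → (-1,19,6)
river: ρ → (6,17,-4)
river: ρ → (-4,15,10)
river: ρ → (10,5,-9)
ρ-cycle length = 12 (tail of 1 descent step not counted)

12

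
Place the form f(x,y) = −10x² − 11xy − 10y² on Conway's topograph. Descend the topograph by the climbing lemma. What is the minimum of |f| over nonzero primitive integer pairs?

translate: b→-9 (≡11 mod 20), so (10,11,10)→(10,-9,9)
flip: (10,-9,9)→(9,9,10)
reduced (well bottom): (9,9,10) with a≤c, −a<b≤a
well minimum |f| = |-9| = 9 (negative-definite)

9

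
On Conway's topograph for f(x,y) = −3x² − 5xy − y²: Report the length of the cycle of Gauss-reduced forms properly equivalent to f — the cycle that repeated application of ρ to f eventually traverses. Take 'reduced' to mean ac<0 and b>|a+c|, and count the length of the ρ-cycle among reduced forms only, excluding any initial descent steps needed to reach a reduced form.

D = 13, ⌊√D⌋ = 3
descent: ρ → (-1,3,1)  [lands on river]
river: ρ → (1,3,-1)
ρ-cycle length = 2 (tail of 1 descent step not counted)

2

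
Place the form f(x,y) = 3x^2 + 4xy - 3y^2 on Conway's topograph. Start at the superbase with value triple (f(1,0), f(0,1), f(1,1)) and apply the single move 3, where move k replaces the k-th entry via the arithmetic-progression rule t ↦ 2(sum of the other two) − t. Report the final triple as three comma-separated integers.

start (3,-3,4) = (f(1,0),f(0,1),f(1,1))
replace slot 3: 2·(3+(-3)) − 4 = -4 → (3,-3,-4)

3,-3,-4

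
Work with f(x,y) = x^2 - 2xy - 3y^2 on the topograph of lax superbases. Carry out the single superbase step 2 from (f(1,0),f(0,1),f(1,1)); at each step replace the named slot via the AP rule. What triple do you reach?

start (1,-3,-4) = (f(1,0),f(0,1),f(1,1))
replace slot 2: 2·(1+(-4)) − (-3) = -3 → (1,-3,-4)

1,-3,-4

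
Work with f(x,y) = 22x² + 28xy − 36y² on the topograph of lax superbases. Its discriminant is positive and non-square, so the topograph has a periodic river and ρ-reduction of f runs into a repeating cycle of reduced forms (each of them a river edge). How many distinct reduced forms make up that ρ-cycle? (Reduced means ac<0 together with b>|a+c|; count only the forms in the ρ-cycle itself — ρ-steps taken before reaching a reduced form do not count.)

D = 3952, ⌊√D⌋ = 62
river: ρ → (-36,44,14)
river: ρ → (14,40,-42)
river: ρ → (-42,44,12)
river: ρ → (12,52,-26)
river: ρ → (-26,52,12)
river: ρ → (12,44,-42)
river: ρ → (-42,40,14)
river: ρ → (14,44,-36)
river: ρ → (-36,28,22)
river: ρ → (22,60,-4)
river: ρ → (-4,60,22)
river: ρ → (22,28,-36)
ρ-cycle length = 12 (tail of 0 descent steps not counted)

12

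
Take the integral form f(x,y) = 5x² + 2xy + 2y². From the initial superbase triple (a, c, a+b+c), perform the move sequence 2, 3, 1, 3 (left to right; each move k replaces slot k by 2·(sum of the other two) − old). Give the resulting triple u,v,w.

start (5,2,9) = (f(1,0),f(0,1),f(1,1))
replace slot 2: 2·(5+9) − 2 = 26 → (5,26,9)
replace slot 3: 2·(5+26) − 9 = 53 → (5,26,53)
replace slot 1: 2·(26+53) − 5 = 153 → (153,26,53)
replace slot 3: 2·(153+26) − 53 = 305 → (153,26,305)

153,26,305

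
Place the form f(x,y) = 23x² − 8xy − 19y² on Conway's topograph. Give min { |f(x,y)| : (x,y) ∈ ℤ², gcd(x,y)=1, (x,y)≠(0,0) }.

descent: ρ → (-19,8,23)  [lands on river]
river: ρ → (23,38,-4)
river: ρ → (-4,42,3)
river: ρ → (3,42,-4)
river: ρ → (-4,38,23)
river: ρ → (23,8,-19)
river: ρ → (-19,30,12)
river: ρ → (12,42,-1)
river: ρ → (-1,42,12)
river: ρ → (12,30,-19)
closes: descent 1, river 10
min |a| on river = 1

1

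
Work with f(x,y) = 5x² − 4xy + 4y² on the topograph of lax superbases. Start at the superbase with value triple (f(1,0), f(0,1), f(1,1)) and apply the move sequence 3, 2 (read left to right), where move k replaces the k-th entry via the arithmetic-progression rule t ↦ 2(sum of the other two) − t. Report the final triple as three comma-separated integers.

start (5,4,5) = (f(1,0),f(0,1),f(1,1))
replace slot 3: 2·(5+4) − 5 = 13 → (5,4,13)
replace slot 2: 2·(5+13) − 4 = 32 → (5,32,13)

5,32,13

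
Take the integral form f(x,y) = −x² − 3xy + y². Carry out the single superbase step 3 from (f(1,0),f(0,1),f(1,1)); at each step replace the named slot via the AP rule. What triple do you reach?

start (-1,1,-3) = (f(1,0),f(0,1),f(1,1))
replace slot 3: 2·((-1)+1) − (-3) = 3 → (-1,1,3)

-1,1,3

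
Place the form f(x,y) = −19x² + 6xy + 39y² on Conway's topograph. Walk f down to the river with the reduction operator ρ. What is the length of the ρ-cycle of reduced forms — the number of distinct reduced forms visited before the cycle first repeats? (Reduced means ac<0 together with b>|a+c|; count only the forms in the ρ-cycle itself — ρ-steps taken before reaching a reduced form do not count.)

D = 3000, ⌊√D⌋ = 54
descent: ρ → (39,-6,-19)
descent: ρ → (-19,44,14)  [lands on river]
river: ρ → (14,40,-25)
river: ρ → (-25,10,29)
river: ρ → (29,48,-6)
river: ρ → (-6,48,29)
river: ρ → (29,10,-25)
river: ρ → (-25,40,14)
river: ρ → (14,44,-19)
river: ρ → (-19,32,26)
river: ρ → (26,20,-25)
river: ρ → (-25,30,21)
river: ρ → (21,54,-1)
river: ρ → (-1,54,21)
river: ρ → (21,30,-25)
river: ρ → (-25,20,26)
river: ρ → (26,32,-19)
ρ-cycle length = 16 (tail of 2 descent steps not counted)

16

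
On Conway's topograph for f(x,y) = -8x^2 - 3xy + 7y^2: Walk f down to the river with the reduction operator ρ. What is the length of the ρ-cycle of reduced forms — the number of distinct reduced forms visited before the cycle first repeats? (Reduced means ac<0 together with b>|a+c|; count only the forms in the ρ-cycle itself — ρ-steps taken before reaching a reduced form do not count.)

D = 233, ⌊√D⌋ = 15
descent: ρ → (7,3,-8)  [lands on river]
river: ρ → (-8,13,2)
river: ρ → (2,15,-1)
river: ρ → (-1,15,2)
river: ρ → (2,13,-8)
river: ρ → (-8,3,7)
river: ρ → (7,11,-4)
river: ρ → (-4,13,4)
river: ρ → (4,11,-7)
river: ρ → (-7,3,8)
river: ρ → (8,13,-2)
river: ρ → (-2,15,1)
river: ρ → (1,15,-2)
river: ρ → (-2,13,8)
river: ρ → (8,3,-7)
river: ρ → (-7,11,4)
river: ρ → (4,13,-4)
river: ρ → (-4,11,7)
ρ-cycle length = 18 (tail of 1 descent step not counted)

18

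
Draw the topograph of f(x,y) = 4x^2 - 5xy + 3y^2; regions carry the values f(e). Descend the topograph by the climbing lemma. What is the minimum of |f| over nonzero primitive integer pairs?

translate: b→3 (≡-5 mod 8), so (4,-5,3)→(4,3,2)
flip: (4,3,2)→(2,-3,4)
translate: b→1 (≡-3 mod 4), so (2,-3,4)→(2,1,3)
reduced (well bottom): (2,1,3) with a≤c, −a<b≤a
well minimum = a = 2

2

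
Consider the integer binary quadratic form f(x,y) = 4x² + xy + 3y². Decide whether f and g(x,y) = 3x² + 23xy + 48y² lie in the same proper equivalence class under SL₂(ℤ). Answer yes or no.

D₁ = -47, D₂ = -47
f: flip: (4,1,3)→(3,-1,4)
f: reduced (well bottom): (3,-1,4) with a≤c, −a<b≤a
g: translate: b→-1 (≡23 mod 6), so (3,23,48)→(3,-1,4)
g: reduced (well bottom): (3,-1,4) with a≤c, −a<b≤a
reduced forms (3, -1, 4) vs (3, -1, 4) ⇒ equivalent

yes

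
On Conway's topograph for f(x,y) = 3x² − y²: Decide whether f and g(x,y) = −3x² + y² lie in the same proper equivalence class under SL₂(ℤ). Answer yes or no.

D₁ = 12, D₂ = 12
river cycle of f (length 2): (-1, 2, 2), (2, 2, -1)
river cycle of g (length 2): (1, 2, -2), (-2, 2, 1)
cycles differ ⇒ inequivalent

no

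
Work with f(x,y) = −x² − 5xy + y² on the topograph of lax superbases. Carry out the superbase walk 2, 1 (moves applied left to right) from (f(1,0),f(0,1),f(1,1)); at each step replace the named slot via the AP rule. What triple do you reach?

start (-1,1,-5) = (f(1,0),f(0,1),f(1,1))
replace slot 2: 2·((-1)+(-5)) − 1 = -13 → (-1,-13,-5)
replace slot 1: 2·((-13)+(-5)) − (-1) = -35 → (-35,-13,-5)

-35,-13,-5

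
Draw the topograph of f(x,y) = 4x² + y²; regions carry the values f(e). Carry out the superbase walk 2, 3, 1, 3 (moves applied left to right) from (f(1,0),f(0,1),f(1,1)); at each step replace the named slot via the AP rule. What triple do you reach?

start (4,1,5) = (f(1,0),f(0,1),f(1,1))
replace slot 2: 2·(4+5) − 1 = 17 → (4,17,5)
replace slot 3: 2·(4+17) − 5 = 37 → (4,17,37)
replace slot 1: 2·(17+37) − 4 = 104 → (104,17,37)
replace slot 3: 2·(104+17) − 37 = 205 → (104,17,205)

104,17,205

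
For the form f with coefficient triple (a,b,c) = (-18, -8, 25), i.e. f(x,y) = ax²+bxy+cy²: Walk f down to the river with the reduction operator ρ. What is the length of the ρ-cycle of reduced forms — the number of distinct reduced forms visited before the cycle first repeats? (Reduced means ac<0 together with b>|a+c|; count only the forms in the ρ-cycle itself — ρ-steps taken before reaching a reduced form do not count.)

D = 1864, ⌊√D⌋ = 43
descent: ρ → (25,8,-18)  [lands on river]
river: ρ → (-18,28,15)
river: ρ → (15,32,-14)
river: ρ → (-14,24,23)
river: ρ → (23,22,-15)
river: ρ → (-15,38,7)
river: ρ → (7,32,-30)
river: ρ → (-30,28,9)
river: ρ → (9,26,-33)
river: ρ → (-33,40,2)
river: ρ → (2,40,-33)
river: ρ → (-33,26,9)
river: ρ → (9,28,-30)
river: ρ → (-30,32,7)
river: ρ → (7,38,-15)
river: ρ → (-15,22,23)
river: ρ → (23,24,-14)
river: ρ → (-14,32,15)
river: ρ → (15,28,-18)
river: ρ → (-18,8,25)
river: ρ → (25,42,-1)
river: ρ → (-1,42,25)
ρ-cycle length = 22 (tail of 1 descent step not counted)

22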